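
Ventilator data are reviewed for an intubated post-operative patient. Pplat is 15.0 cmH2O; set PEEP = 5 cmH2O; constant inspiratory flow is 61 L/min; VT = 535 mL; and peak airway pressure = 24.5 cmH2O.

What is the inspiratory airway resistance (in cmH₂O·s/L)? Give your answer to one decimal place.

Flow: 61 L/min ÷ 60 = 1.0167 L/s.
Raw = (PIP − Pplat) / flow = (24.5 − 15.0) / 1.0167 = 9.5 / 1.0167 = 9.344 cmH2O·s/L.

9.3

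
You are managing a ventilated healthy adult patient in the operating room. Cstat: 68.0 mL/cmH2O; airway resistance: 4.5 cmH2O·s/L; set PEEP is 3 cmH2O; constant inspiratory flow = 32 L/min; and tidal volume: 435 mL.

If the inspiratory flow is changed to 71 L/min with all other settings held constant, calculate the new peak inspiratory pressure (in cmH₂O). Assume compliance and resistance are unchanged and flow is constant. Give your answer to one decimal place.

Flow: 32 L/min ÷ 60 = 0.5333 L/s.
New flow: 71 L/min ÷ 60 = 1.1833 L/s.
PIP = Vt/C + R·V̇ + PEEP (constant-flow equation of motion).
Only the resistive term changes: ΔPIP = R × ΔV̇ = 4.5 × (1.1833 − 0.5333) = 4.5 × 0.65 = 2.925 cmH2O.
Original PIP = 435/68.0 + 4.5×0.5333 + 3 = 11.797 cmH2O; new PIP = 11.797 + (2.925) = 14.722 cmH2O.

14.7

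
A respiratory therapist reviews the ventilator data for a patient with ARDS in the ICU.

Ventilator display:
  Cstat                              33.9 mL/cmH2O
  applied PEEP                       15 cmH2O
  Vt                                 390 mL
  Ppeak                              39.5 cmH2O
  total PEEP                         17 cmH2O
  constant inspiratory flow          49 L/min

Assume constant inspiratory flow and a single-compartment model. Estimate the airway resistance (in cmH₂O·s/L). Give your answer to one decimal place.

Flow: 49 L/min ÷ 60 = 0.8167 L/s.
Total PEEP = 17 cmH2O (set 15 + intrinsic 2); this is the baseline alveolar pressure.
Equation of motion (constant flow): PIP = Vt/C + R·V̇ + PEEP.
R·V̇ = PIP − Vt/C − PEEP = 39.5 − 390/33.9 − 17 = 39.5 − 11.504 − 17 = 10.996 cmH2O.
R = 10.996 / 0.8167 = 13.464 cmH2O·s/L.

13.5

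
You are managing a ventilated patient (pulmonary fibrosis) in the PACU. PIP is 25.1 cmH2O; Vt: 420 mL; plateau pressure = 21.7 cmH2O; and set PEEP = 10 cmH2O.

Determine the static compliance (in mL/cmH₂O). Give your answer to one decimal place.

35.9

Cstat = Vt / (Pplat − PEEP) = 420 / (21.7 − 10) = 420 / 11.7 = 35.897 mL/cmH2O.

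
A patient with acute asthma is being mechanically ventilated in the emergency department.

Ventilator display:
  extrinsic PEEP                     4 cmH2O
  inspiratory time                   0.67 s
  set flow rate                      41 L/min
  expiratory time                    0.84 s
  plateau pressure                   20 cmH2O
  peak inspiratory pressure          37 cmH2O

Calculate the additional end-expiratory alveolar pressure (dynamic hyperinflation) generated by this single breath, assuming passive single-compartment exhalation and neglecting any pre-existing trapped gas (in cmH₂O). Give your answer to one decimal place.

4.9

Flow: 41 L/min ÷ 60 = 0.6833 L/s.
Vt = flow × Ti = 0.6833 L/s × 0.67 s × 1000 mL/L = 457.81 mL.
R = (PIP − Pplat)/V̇ = (37 − 20) / 0.6833 = 17.0/0.6833 = 24.879 cmH2O·s/L.
C = Vt/(Pplat − PEEP) = 457.81 / (20 − 4) = 457.81/16.0 = 28.613 mL/cmH2O.
τ = R × C = 24.879 × 0.02861 L/cmH2O = 0.7118 s.
Fraction remaining = e^(−Te/τ) = e^(−0.84/0.7118) = 0.3072; trapped volume = 457.81 × 0.3072 = 140.64 mL.
Additional alveolar pressure from trapping ≈ V_trapped / C = 140.64 / 28.613 = 4.915 cmH2O.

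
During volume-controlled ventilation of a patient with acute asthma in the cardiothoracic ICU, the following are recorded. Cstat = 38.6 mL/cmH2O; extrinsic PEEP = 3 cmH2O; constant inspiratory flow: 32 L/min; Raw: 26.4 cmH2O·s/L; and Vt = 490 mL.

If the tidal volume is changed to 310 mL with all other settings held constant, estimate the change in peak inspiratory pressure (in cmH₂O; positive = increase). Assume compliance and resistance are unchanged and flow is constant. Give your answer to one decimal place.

PIP = Vt/C + R·V̇ + PEEP (constant-flow equation of motion).
Only the elastic term changes: ΔPIP = ΔVt / C = (310 − 490) / 38.6 = -4.663 cmH2O.

-4.7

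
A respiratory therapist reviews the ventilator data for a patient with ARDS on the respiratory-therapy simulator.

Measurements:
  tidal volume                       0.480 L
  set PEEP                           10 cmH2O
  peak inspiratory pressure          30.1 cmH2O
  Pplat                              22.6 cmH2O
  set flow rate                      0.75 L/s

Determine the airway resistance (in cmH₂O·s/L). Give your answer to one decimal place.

10.0

Raw = (PIP − Pplat) / flow = (30.1 − 22.6) / 0.75 = 7.5 / 0.75 = 10.0 cmH2O·s/L.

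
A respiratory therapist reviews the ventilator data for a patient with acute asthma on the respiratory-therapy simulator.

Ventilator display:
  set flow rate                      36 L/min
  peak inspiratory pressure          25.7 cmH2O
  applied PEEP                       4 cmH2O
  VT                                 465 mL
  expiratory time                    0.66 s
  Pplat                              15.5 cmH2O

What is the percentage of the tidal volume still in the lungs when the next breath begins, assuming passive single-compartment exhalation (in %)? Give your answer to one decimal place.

Flow: 36 L/min ÷ 60 = 0.6 L/s.
R = (PIP − Pplat)/V̇ = (25.7 − 15.5) / 0.6 = 10.2/0.6 = 17.0 cmH2O·s/L.
C = Vt/(Pplat − PEEP) = 465.0 / (15.5 − 4) = 465.0/11.5 = 40.435 mL/cmH2O.
τ = R × C = 17.0 × 0.04044 L/cmH2O = 0.6875 s.
Fraction remaining at end-expiration = e^(−Te/τ) = e^(−0.66/0.6875) = 0.3829 → 38.29%.

38.3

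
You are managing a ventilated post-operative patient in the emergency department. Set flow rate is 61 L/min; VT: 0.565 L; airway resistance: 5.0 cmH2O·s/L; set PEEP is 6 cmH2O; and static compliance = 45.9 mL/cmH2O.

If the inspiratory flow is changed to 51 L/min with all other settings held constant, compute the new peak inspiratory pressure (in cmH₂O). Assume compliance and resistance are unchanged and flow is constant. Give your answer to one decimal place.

22.6

Flow: 61 L/min ÷ 60 = 1.0167 L/s.
New flow: 51 L/min ÷ 60 = 0.85 L/s.
PIP = Vt/C + R·V̇ + PEEP (constant-flow equation of motion).
Only the resistive term changes: ΔPIP = R × ΔV̇ = 5.0 × (0.85 − 1.0167) = 5.0 × -0.1667 = -0.8335 cmH2O.
Original PIP = 565/45.9 + 5.0×1.0167 + 6 = 23.393 cmH2O; new PIP = 23.393 + (-0.8335) = 22.56 cmH2O.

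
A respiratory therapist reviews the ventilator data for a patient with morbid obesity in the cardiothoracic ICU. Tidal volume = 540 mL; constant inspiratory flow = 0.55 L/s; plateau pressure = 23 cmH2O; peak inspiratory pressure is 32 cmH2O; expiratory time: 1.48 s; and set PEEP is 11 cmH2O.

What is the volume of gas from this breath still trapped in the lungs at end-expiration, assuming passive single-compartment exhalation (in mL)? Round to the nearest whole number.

72

R = (PIP − Pplat)/V̇ = (32 − 23) / 0.55 = 9.0/0.55 = 16.364 cmH2O·s/L.
C = Vt/(Pplat − PEEP) = 540.0 / (23 − 11) = 540.0/12.0 = 45.0 mL/cmH2O.
τ = R × C = 16.364 × 0.045 L/cmH2O = 0.7364 s.
Fraction remaining = e^(−Te/τ) = e^(−1.48/0.7364) = 0.134.
Trapped volume = 540.0 × 0.134 = 72.36 mL.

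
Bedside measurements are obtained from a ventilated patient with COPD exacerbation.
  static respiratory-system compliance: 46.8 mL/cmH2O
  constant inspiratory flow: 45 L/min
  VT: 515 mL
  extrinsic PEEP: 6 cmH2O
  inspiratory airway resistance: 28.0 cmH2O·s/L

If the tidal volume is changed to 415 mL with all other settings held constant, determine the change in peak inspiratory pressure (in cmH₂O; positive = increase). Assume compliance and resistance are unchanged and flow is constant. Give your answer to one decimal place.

-2.1

PIP = Vt/C + R·V̇ + PEEP (constant-flow equation of motion).
Only the elastic term changes: ΔPIP = ΔVt / C = (415 − 515) / 46.8 = -2.137 cmH2O.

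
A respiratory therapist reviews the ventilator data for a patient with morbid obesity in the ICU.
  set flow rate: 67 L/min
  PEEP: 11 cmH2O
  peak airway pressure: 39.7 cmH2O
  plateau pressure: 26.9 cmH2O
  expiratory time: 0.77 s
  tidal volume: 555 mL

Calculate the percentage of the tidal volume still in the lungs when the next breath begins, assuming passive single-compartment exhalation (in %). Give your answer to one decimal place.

14.6

Flow: 67 L/min ÷ 60 = 1.1167 L/s.
R = (PIP − Pplat)/V̇ = (39.7 − 26.9) / 1.1167 = 12.8/1.1167 = 11.462 cmH2O·s/L.
C = Vt/(Pplat − PEEP) = 555.0 / (26.9 − 11) = 555.0/15.9 = 34.906 mL/cmH2O.
τ = R × C = 11.462 × 0.03491 L/cmH2O = 0.4001 s.
Fraction remaining at end-expiration = e^(−Te/τ) = e^(−0.77/0.4001) = 0.1459 → 14.59%.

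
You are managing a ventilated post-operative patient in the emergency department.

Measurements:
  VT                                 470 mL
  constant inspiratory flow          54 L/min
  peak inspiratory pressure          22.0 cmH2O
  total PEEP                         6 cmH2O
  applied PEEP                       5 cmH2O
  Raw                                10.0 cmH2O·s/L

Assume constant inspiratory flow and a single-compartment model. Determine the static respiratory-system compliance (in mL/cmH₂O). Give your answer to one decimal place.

Flow: 54 L/min ÷ 60 = 0.9 L/s.
Total PEEP = 6 cmH2O (set 5 + intrinsic 1); this is the baseline alveolar pressure.
Equation of motion (constant flow): PIP = Vt/C + R·V̇ + PEEP.
Vt/C = PIP − R·V̇ − PEEP = 22.0 − 10.0×0.9 − 6 = 22.0 − 9.0 − 6 = 7.0 cmH2O.
C = Vt / 7.0 = 470 / 7.0 = 67.143 mL/cmH2O.

67.1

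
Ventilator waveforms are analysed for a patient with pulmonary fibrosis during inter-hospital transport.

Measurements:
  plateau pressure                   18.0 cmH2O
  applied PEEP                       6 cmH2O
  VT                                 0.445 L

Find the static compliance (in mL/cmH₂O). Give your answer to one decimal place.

37.1

Cstat = Vt / (Pplat − PEEP) = 445 / (18.0 − 6) = 445 / 12.0 = 37.083 mL/cmH2O.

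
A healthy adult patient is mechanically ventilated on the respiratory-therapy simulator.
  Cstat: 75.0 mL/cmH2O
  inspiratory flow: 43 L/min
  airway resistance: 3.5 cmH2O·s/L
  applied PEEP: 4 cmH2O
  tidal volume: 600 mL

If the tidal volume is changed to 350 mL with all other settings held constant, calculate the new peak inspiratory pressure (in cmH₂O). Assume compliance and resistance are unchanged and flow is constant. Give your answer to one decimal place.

Flow: 43 L/min ÷ 60 = 0.7167 L/s.
PIP = Vt/C + R·V̇ + PEEP (constant-flow equation of motion).
Only the elastic term changes: ΔPIP = ΔVt / C = (350 − 600) / 75.0 = -3.333 cmH2O.
Original PIP = 600/75.0 + 3.5×0.7167 + 4 = 14.508 cmH2O; new PIP = 14.508 + (-3.333) = 11.175 cmH2O.

11.2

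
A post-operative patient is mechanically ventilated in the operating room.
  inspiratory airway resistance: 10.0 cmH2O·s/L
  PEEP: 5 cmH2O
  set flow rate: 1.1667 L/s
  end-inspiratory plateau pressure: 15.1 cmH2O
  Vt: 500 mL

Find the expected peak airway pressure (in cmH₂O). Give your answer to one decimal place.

PIP = Pplat + Raw × flow = 15.1 + 10.0 × 1.1667 = 15.1 + 11.667 = 26.767 cmH2O.

26.8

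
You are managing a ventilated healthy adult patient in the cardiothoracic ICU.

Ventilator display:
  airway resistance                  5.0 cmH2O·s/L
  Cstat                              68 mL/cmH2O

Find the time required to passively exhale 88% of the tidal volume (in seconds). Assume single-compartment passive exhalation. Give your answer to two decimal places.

τ = R × C = 5.0 × 68 mL/cmH2O = 5.0 × 0.068 L/cmH2O = 0.34 s.
Exhaled fraction f = 1 − e^(−t/τ) → t = −τ·ln(1 − f) = −0.34·ln(0.12) = 0.7209 s.

0.72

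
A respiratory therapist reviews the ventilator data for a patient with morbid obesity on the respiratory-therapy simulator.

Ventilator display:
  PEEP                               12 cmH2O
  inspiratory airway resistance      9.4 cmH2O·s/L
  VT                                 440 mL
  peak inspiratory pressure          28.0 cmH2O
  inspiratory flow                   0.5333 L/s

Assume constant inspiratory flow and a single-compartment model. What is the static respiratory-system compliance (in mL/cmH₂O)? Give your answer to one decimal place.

Equation of motion (constant flow): PIP = Vt/C + R·V̇ + PEEP.
Vt/C = PIP − R·V̇ − PEEP = 28.0 − 9.4×0.5333 − 12 = 28.0 − 5.013 − 12 = 10.987 cmH2O.
C = Vt / 10.987 = 440 / 10.987 = 40.047 mL/cmH2O.

40.0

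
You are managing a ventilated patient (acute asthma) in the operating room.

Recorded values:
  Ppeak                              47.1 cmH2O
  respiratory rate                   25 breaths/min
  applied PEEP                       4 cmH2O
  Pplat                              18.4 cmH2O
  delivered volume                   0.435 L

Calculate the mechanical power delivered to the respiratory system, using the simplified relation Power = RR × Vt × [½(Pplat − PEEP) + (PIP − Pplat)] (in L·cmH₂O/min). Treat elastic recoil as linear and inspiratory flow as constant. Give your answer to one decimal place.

Per-breath work = Vt × [½(Pplat−PEEP) + (PIP−Pplat)] = 0.435 × [0.5×14.4 + 28.7] = 0.435 × 35.9 = 15.617 L·cmH2O.
Power = 25 × 15.617 = 390.43 L·cmH2O/min.

390.4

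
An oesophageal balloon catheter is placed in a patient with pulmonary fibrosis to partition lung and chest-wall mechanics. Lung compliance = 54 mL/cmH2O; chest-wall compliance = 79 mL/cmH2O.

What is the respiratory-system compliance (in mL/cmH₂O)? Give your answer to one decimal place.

32.1

Lung and chest wall are elastances in series: 1/Crs = 1/CL + 1/Ccw.
1/Crs = 1/54 + 1/79 = 0.03118.
Crs = 32.072 mL/cmH2O.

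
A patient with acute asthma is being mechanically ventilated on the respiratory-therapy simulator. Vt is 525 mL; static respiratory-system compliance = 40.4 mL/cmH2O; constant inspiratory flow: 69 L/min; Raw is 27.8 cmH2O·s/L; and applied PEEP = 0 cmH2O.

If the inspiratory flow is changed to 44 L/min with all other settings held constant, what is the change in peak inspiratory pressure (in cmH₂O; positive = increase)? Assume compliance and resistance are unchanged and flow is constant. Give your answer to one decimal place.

-11.6

Flow: 69 L/min ÷ 60 = 1.15 L/s.
New flow: 44 L/min ÷ 60 = 0.7333 L/s.
PIP = Vt/C + R·V̇ + PEEP (constant-flow equation of motion).
Only the resistive term changes: ΔPIP = R × ΔV̇ = 27.8 × (0.7333 − 1.15) = 27.8 × -0.4167 = -11.584 cmH2O.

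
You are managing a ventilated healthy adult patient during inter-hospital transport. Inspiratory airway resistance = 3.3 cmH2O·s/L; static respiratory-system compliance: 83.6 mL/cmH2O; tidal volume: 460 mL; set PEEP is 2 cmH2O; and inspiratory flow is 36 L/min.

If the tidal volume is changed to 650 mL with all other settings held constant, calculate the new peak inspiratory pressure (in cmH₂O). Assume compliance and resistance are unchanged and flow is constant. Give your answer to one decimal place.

Flow: 36 L/min ÷ 60 = 0.6 L/s.
PIP = Vt/C + R·V̇ + PEEP (constant-flow equation of motion).
Only the elastic term changes: ΔPIP = ΔVt / C = (650 − 460) / 83.6 = 2.273 cmH2O.
Original PIP = 460/83.6 + 3.3×0.6 + 2 = 9.482 cmH2O; new PIP = 9.482 + (2.273) = 11.755 cmH2O.

11.8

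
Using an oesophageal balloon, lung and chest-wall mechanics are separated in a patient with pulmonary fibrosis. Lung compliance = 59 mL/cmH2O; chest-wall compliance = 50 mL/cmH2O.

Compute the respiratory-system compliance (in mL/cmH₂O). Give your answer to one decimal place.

Lung and chest wall are elastances in series: 1/Crs = 1/CL + 1/Ccw.
1/Crs = 1/59 + 1/50 = 0.03695.
Crs = 27.064 mL/cmH2O.

27.1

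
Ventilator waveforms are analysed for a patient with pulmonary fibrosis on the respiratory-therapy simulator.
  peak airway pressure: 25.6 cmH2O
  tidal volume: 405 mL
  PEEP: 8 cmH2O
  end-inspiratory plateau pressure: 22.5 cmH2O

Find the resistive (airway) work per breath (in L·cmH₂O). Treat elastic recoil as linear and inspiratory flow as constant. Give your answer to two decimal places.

1.26

With constant inspiratory flow the resistive pressure is constant at PIP − Pplat = 25.6 − 22.5 = 3.1 cmH2O, so resistive work = 3.1 × 0.405 = 1.256 L·cmH2O.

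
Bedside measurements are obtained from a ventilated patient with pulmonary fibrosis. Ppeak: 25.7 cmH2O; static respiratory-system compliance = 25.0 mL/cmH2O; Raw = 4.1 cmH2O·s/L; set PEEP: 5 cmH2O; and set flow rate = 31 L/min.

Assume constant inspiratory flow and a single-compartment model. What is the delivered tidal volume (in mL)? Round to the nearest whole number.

465

Flow: 31 L/min ÷ 60 = 0.5167 L/s.
Equation of motion (constant flow): PIP = Vt/C + R·V̇ + PEEP.
Vt/C = PIP − R·V̇ − PEEP = 25.7 − 2.118 − 5 = 18.582 cmH2O.
Vt = C × 18.582 = 25.0 × 18.582 = 464.55 mL.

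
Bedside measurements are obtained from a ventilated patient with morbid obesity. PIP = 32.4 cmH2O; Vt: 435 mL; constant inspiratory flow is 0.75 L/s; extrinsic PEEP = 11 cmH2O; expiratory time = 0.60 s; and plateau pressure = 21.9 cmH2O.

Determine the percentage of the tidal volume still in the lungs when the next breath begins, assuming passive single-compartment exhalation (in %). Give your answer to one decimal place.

R = (PIP − Pplat)/V̇ = (32.4 − 21.9) / 0.75 = 10.5/0.75 = 14.0 cmH2O·s/L.
C = Vt/(Pplat − PEEP) = 435.0 / (21.9 − 11) = 435.0/10.9 = 39.908 mL/cmH2O.
τ = R × C = 14.0 × 0.03991 L/cmH2O = 0.5587 s.
Fraction remaining at end-expiration = e^(−Te/τ) = e^(−0.60/0.5587) = 0.3417 → 34.17%.

34.2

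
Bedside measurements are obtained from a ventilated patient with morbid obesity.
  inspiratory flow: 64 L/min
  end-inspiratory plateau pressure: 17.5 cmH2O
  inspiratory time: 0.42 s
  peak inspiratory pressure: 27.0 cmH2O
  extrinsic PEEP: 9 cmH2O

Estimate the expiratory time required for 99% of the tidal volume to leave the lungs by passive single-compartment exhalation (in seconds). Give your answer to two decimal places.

Flow: 64 L/min ÷ 60 = 1.0667 L/s.
Vt = flow × Ti = 1.0667 L/s × 0.42 s × 1000 mL/L = 448.01 mL.
R = (PIP − Pplat)/V̇ = (27.0 − 17.5) / 1.0667 = 9.5/1.0667 = 8.906 cmH2O·s/L.
C = Vt/(Pplat − PEEP) = 448.01 / (17.5 − 9) = 448.01/8.5 = 52.707 mL/cmH2O.
τ = R × C = 8.906 × 0.05271 L/cmH2O = 0.4694 s.
t = −τ·ln(1 − 0.99) = −0.4694·ln(0.01) = 2.162 s.

2.16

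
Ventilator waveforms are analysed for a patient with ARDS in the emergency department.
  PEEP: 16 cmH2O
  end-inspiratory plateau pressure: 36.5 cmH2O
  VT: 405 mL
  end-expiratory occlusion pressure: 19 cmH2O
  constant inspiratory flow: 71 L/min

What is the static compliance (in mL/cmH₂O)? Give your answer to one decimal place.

23.1

End-expiratory occlusion gives total PEEP = 19 cmH2O (intrinsic PEEP = 19 − 16 = 3). Use total PEEP for the elastic gradient.
Cstat = Vt / (Pplat − PEEPtotal) = 405 / (36.5 − 19) = 405 / 17.5 = 23.143 mL/cmH2O.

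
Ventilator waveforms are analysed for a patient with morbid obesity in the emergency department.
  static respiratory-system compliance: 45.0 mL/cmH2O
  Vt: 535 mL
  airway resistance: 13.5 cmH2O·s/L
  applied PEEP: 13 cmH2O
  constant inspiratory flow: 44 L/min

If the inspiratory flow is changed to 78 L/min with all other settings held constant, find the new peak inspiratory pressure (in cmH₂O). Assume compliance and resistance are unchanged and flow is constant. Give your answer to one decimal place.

Flow: 44 L/min ÷ 60 = 0.7333 L/s.
New flow: 78 L/min ÷ 60 = 1.3 L/s.
PIP = Vt/C + R·V̇ + PEEP (constant-flow equation of motion).
Only the resistive term changes: ΔPIP = R × ΔV̇ = 13.5 × (1.3 − 0.7333) = 13.5 × 0.5667 = 7.65 cmH2O.
Original PIP = 535/45.0 + 13.5×0.7333 + 13 = 34.788 cmH2O; new PIP = 34.788 + (7.65) = 42.438 cmH2O.

42.4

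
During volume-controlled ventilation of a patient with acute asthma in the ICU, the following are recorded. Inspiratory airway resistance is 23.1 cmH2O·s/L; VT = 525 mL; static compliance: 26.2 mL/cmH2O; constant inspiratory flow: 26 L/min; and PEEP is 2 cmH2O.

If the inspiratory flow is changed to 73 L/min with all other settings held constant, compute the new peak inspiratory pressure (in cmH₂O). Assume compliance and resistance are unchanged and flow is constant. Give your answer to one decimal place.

Flow: 26 L/min ÷ 60 = 0.4333 L/s.
New flow: 73 L/min ÷ 60 = 1.2167 L/s.
PIP = Vt/C + R·V̇ + PEEP (constant-flow equation of motion).
Only the resistive term changes: ΔPIP = R × ΔV̇ = 23.1 × (1.2167 − 0.4333) = 23.1 × 0.7834 = 18.097 cmH2O.
Original PIP = 525/26.2 + 23.1×0.4333 + 2 = 32.047 cmH2O; new PIP = 32.047 + (18.097) = 50.144 cmH2O.

50.1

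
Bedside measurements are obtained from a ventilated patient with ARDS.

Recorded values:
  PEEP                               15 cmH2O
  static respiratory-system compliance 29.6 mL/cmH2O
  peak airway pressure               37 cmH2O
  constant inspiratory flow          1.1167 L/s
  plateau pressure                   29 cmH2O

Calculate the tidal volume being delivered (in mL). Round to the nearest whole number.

Vt = Cstat × (Pplat − PEEP) = 29.6 × (29 − 15) = 29.6 × 14.0 = 414.4 mL.

414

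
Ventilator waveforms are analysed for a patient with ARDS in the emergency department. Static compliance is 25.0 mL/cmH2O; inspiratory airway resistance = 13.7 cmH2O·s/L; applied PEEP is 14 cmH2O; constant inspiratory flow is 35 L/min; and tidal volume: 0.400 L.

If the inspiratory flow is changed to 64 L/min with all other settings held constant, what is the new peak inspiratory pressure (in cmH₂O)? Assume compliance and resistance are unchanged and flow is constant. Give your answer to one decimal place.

Flow: 35 L/min ÷ 60 = 0.5833 L/s.
New flow: 64 L/min ÷ 60 = 1.0667 L/s.
PIP = Vt/C + R·V̇ + PEEP (constant-flow equation of motion).
Only the resistive term changes: ΔPIP = R × ΔV̇ = 13.7 × (1.0667 − 0.5833) = 13.7 × 0.4834 = 6.623 cmH2O.
Original PIP = 400/25.0 + 13.7×0.5833 + 14 = 37.991 cmH2O; new PIP = 37.991 + (6.623) = 44.614 cmH2O.

44.6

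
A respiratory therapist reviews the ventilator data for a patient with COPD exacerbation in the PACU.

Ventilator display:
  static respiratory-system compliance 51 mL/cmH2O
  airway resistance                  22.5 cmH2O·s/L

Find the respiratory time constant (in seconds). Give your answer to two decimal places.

1.15

τ = R × C = 22.5 × 51 mL/cmH2O = 22.5 × 0.051 L/cmH2O = 1.148 s.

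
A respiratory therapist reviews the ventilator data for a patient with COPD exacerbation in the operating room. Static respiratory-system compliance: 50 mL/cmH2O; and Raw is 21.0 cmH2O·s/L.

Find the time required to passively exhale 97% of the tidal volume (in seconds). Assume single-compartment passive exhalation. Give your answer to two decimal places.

τ = R × C = 21.0 × 50 mL/cmH2O = 21.0 × 0.050 L/cmH2O = 1.05 s.
Exhaled fraction f = 1 − e^(−t/τ) → t = −τ·ln(1 − f) = −1.05·ln(0.03) = 3.682 s.

3.68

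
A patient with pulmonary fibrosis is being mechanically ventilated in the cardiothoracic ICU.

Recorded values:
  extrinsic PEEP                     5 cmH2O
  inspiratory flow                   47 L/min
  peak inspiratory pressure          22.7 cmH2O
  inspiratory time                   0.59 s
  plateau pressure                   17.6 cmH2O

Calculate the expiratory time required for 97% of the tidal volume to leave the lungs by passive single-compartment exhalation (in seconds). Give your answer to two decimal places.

0.84

Flow: 47 L/min ÷ 60 = 0.7833 L/s.
Vt = flow × Ti = 0.7833 L/s × 0.59 s × 1000 mL/L = 462.15 mL.
R = (PIP − Pplat)/V̇ = (22.7 − 17.6) / 0.7833 = 5.1/0.7833 = 6.511 cmH2O·s/L.
C = Vt/(Pplat − PEEP) = 462.15 / (17.6 − 5) = 462.15/12.6 = 36.679 mL/cmH2O.
τ = R × C = 6.511 × 0.03668 L/cmH2O = 0.2388 s.
t = −τ·ln(1 − 0.97) = −0.2388·ln(0.03) = 0.8374 s.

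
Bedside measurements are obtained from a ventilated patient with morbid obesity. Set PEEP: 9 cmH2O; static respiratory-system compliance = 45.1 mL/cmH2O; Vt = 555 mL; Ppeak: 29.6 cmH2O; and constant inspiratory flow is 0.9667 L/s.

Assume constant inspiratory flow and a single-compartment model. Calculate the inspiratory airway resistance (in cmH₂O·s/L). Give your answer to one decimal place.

8.6

Equation of motion (constant flow): PIP = Vt/C + R·V̇ + PEEP.
R·V̇ = PIP − Vt/C − PEEP = 29.6 − 555/45.1 − 9 = 29.6 − 12.306 − 9 = 8.294 cmH2O.
R = 8.294 / 0.9667 = 8.58 cmH2O·s/L.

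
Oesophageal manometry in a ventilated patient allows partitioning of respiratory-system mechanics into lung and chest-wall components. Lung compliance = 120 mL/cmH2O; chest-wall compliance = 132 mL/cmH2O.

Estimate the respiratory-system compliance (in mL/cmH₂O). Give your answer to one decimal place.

62.9

Lung and chest wall are elastances in series: 1/Crs = 1/CL + 1/Ccw.
1/Crs = 1/120 + 1/132 = 0.01591.
Crs = 62.854 mL/cmH2O.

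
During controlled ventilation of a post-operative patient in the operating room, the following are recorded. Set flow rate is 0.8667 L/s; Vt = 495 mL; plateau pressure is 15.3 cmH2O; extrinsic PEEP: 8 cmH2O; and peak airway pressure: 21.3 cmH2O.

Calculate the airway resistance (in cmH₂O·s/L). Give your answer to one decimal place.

Raw = (PIP − Pplat) / flow = (21.3 − 15.3) / 0.8667 = 6.0 / 0.8667 = 6.923 cmH2O·s/L.

6.9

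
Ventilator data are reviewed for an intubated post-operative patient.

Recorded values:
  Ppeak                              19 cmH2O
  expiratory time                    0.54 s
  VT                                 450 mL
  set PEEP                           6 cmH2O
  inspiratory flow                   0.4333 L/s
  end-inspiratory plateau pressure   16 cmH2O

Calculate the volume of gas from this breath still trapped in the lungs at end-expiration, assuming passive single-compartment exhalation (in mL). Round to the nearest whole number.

R = (PIP − Pplat)/V̇ = (19 − 16) / 0.4333 = 3.0/0.4333 = 6.924 cmH2O·s/L.
C = Vt/(Pplat − PEEP) = 450.0 / (16 − 6) = 450.0/10.0 = 45.0 mL/cmH2O.
τ = R × C = 6.924 × 0.045 L/cmH2O = 0.3116 s.
Fraction remaining = e^(−Te/τ) = e^(−0.54/0.3116) = 0.1768.
Trapped volume = 450.0 × 0.1768 = 79.56 mL.

80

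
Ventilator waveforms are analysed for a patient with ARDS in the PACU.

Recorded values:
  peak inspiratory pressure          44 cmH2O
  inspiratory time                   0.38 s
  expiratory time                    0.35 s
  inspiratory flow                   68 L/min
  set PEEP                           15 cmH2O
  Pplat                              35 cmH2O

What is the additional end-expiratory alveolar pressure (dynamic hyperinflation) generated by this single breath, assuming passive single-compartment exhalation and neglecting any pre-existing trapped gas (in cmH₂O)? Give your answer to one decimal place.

Flow: 68 L/min ÷ 60 = 1.1333 L/s.
Vt = flow × Ti = 1.1333 L/s × 0.38 s × 1000 mL/L = 430.65 mL.
R = (PIP − Pplat)/V̇ = (44 − 35) / 1.1333 = 9.0/1.1333 = 7.941 cmH2O·s/L.
C = Vt/(Pplat − PEEP) = 430.65 / (35 − 15) = 430.65/20.0 = 21.533 mL/cmH2O.
τ = R × C = 7.941 × 0.02153 L/cmH2O = 0.171 s.
Fraction remaining = e^(−Te/τ) = e^(−0.35/0.171) = 0.1291; trapped volume = 430.65 × 0.1291 = 55.597 mL.
Additional alveolar pressure from trapping ≈ V_trapped / C = 55.597 / 21.533 = 2.582 cmH2O.

2.6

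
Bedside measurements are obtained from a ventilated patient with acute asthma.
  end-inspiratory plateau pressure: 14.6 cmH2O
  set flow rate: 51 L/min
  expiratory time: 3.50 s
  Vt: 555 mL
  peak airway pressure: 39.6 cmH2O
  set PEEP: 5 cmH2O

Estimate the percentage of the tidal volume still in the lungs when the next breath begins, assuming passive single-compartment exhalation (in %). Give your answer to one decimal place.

Flow: 51 L/min ÷ 60 = 0.85 L/s.
R = (PIP − Pplat)/V̇ = (39.6 − 14.6) / 0.85 = 25.0/0.85 = 29.412 cmH2O·s/L.
C = Vt/(Pplat − PEEP) = 555.0 / (14.6 − 5) = 555.0/9.6 = 57.813 mL/cmH2O.
τ = R × C = 29.412 × 0.05781 L/cmH2O = 1.7 s.
Fraction remaining at end-expiration = e^(−Te/τ) = e^(−3.50/1.7) = 0.1276 → 12.76%.

12.8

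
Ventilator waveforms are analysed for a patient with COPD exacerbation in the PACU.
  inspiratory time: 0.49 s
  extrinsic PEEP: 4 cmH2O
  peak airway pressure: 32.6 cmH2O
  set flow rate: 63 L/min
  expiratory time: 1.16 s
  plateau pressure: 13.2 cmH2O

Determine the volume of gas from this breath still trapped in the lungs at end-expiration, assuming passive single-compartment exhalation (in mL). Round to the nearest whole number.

167

Flow: 63 L/min ÷ 60 = 1.05 L/s.
Vt = flow × Ti = 1.05 L/s × 0.49 s × 1000 mL/L = 514.5 mL.
R = (PIP − Pplat)/V̇ = (32.6 − 13.2) / 1.05 = 19.4/1.05 = 18.476 cmH2O·s/L.
C = Vt/(Pplat − PEEP) = 514.5 / (13.2 − 4) = 514.5/9.2 = 55.924 mL/cmH2O.
τ = R × C = 18.476 × 0.05592 L/cmH2O = 1.033 s.
Fraction remaining = e^(−Te/τ) = e^(−1.16/1.033) = 0.3253.
Trapped volume = 514.5 × 0.3253 = 167.37 mL.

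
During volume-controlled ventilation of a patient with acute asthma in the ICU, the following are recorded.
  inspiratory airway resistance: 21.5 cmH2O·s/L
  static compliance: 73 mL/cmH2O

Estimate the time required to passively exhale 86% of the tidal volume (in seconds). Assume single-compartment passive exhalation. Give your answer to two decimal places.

3.09

τ = R × C = 21.5 × 73 mL/cmH2O = 21.5 × 0.073 L/cmH2O = 1.57 s.
Exhaled fraction f = 1 − e^(−t/τ) → t = −τ·ln(1 − f) = −1.57·ln(0.14) = 3.087 s.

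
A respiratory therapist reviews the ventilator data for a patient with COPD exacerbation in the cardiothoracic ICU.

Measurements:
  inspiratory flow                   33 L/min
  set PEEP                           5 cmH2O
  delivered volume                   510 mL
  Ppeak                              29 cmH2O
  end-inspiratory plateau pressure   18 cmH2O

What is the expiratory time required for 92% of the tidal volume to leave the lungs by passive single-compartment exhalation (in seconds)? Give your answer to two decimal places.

Flow: 33 L/min ÷ 60 = 0.55 L/s.
R = (PIP − Pplat)/V̇ = (29 − 18) / 0.55 = 11.0/0.55 = 20.0 cmH2O·s/L.
C = Vt/(Pplat − PEEP) = 510.0 / (18 − 5) = 510.0/13.0 = 39.231 mL/cmH2O.
τ = R × C = 20.0 × 0.03923 L/cmH2O = 0.7846 s.
t = −τ·ln(1 − 0.92) = −0.7846·ln(0.08) = 1.982 s.

1.98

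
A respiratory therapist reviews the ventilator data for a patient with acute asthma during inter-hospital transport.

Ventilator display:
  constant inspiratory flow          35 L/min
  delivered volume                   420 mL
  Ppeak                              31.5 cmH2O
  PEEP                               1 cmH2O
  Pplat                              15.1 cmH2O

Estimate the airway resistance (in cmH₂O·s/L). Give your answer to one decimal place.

Flow: 35 L/min ÷ 60 = 0.5833 L/s.
Raw = (PIP − Pplat) / flow = (31.5 − 15.1) / 0.5833 = 16.4 / 0.5833 = 28.116 cmH2O·s/L.

28.1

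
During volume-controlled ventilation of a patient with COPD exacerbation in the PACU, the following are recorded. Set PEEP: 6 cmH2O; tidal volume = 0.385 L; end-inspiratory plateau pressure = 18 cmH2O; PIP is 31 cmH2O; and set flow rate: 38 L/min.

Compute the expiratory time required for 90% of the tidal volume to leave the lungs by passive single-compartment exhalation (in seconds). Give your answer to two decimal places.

1.52

Flow: 38 L/min ÷ 60 = 0.6333 L/s.
R = (PIP − Pplat)/V̇ = (31 − 18) / 0.6333 = 13.0/0.6333 = 20.527 cmH2O·s/L.
C = Vt/(Pplat − PEEP) = 385.0 / (18 − 6) = 385.0/12.0 = 32.083 mL/cmH2O.
τ = R × C = 20.527 × 0.03208 L/cmH2O = 0.6585 s.
t = −τ·ln(1 − 0.90) = −0.6585·ln(0.1) = 1.516 s.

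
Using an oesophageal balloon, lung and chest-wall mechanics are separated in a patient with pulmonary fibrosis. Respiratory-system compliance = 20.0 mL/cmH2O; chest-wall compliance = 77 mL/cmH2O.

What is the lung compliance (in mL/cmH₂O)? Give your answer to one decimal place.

27.0

1/CL = 1/Crs − 1/Ccw.
1/CL = 1/20.0 − 1/77 = 0.03701.
CL = 27.02 mL/cmH2O.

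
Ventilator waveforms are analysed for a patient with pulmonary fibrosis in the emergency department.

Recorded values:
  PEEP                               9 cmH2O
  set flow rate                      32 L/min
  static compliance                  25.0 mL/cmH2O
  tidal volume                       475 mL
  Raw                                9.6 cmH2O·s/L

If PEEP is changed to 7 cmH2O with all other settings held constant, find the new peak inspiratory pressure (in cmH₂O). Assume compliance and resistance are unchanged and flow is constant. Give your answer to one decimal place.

31.1

Flow: 32 L/min ÷ 60 = 0.5333 L/s.
PIP = Vt/C + R·V̇ + PEEP (constant-flow equation of motion).
Only the baseline term changes: ΔPIP = ΔPEEP = 7 − 9 = -2.0 cmH2O.
Original PIP = 475/25.0 + 9.6×0.5333 + 9 = 33.12 cmH2O; new PIP = 33.12 + (-2.0) = 31.12 cmH2O.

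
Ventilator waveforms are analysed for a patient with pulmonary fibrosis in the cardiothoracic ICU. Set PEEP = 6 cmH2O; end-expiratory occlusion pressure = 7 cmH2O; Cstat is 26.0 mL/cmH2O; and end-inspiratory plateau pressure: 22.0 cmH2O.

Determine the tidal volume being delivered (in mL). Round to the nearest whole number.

End-expiratory occlusion gives total PEEP = 7 cmH2O (intrinsic PEEP = 7 − 6 = 1). Use total PEEP for the elastic gradient.
Vt = Cstat × (Pplat − PEEPtotal) = 26.0 × (22.0 − 7) = 26.0 × 15.0 = 390.0 mL.

390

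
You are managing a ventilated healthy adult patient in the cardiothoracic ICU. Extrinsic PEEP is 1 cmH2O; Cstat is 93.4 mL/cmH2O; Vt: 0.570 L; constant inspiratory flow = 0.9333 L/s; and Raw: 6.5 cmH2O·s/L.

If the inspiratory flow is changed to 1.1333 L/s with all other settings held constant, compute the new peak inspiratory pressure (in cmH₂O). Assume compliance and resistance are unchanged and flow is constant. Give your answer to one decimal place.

14.5

PIP = Vt/C + R·V̇ + PEEP (constant-flow equation of motion).
Only the resistive term changes: ΔPIP = R × ΔV̇ = 6.5 × (1.1333 − 0.9333) = 6.5 × 0.2 = 1.3 cmH2O.
Original PIP = 570/93.4 + 6.5×0.9333 + 1 = 13.169 cmH2O; new PIP = 13.169 + (1.3) = 14.469 cmH2O.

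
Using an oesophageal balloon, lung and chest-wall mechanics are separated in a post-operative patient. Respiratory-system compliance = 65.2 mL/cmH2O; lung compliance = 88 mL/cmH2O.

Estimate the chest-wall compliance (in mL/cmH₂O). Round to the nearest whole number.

252

1/Ccw = 1/Crs − 1/CL.
1/Ccw = 1/65.2 − 1/88 = 0.003974.
Ccw = 251.64 mL/cmH2O.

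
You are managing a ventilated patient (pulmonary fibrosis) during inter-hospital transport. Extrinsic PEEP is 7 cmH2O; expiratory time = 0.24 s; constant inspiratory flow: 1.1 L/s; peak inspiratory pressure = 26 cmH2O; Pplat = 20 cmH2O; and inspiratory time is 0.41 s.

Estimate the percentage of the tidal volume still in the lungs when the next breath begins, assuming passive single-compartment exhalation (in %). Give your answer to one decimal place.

28.1

Vt = flow × Ti = 1.1 L/s × 0.41 s × 1000 mL/L = 451.0 mL.
R = (PIP − Pplat)/V̇ = (26 − 20) / 1.1 = 6.0/1.1 = 5.455 cmH2O·s/L.
C = Vt/(Pplat − PEEP) = 451.0 / (20 − 7) = 451.0/13.0 = 34.692 mL/cmH2O.
τ = R × C = 5.455 × 0.03469 L/cmH2O = 0.1892 s.
Fraction remaining at end-expiration = e^(−Te/τ) = e^(−0.24/0.1892) = 0.2813 → 28.13%.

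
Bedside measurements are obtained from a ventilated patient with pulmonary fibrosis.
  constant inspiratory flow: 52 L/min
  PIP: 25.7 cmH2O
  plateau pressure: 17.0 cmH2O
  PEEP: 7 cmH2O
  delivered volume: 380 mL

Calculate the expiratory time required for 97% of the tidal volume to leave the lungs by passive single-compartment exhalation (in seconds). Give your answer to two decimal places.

Flow: 52 L/min ÷ 60 = 0.8667 L/s.
R = (PIP − Pplat)/V̇ = (25.7 − 17.0) / 0.8667 = 8.7/0.8667 = 10.038 cmH2O·s/L.
C = Vt/(Pplat − PEEP) = 380.0 / (17.0 − 7) = 380.0/10.0 = 38.0 mL/cmH2O.
τ = R × C = 10.038 × 0.038 L/cmH2O = 0.3814 s.
t = −τ·ln(1 − 0.97) = −0.3814·ln(0.03) = 1.337 s.

1.34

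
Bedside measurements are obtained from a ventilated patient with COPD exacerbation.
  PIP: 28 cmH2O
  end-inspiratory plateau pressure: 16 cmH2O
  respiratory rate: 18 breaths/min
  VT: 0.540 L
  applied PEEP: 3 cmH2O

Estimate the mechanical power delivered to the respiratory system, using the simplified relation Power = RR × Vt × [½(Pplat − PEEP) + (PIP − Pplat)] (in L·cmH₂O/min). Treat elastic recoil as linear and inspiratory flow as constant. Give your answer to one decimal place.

Per-breath work = Vt × [½(Pplat−PEEP) + (PIP−Pplat)] = 0.540 × [0.5×13.0 + 12.0] = 0.540 × 18.5 = 9.99 L·cmH2O.
Power = 18 × 9.99 = 179.82 L·cmH2O/min.

179.8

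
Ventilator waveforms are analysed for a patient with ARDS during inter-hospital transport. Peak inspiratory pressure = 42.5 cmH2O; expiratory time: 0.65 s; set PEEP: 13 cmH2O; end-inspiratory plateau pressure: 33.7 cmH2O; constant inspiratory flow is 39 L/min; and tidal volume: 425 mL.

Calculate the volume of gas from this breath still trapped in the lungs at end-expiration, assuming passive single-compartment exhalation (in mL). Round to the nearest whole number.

41

Flow: 39 L/min ÷ 60 = 0.65 L/s.
R = (PIP − Pplat)/V̇ = (42.5 − 33.7) / 0.65 = 8.8/0.65 = 13.538 cmH2O·s/L.
C = Vt/(Pplat − PEEP) = 425.0 / (33.7 − 13) = 425.0/20.7 = 20.531 mL/cmH2O.
τ = R × C = 13.538 × 0.02053 L/cmH2O = 0.2779 s.
Fraction remaining = e^(−Te/τ) = e^(−0.65/0.2779) = 0.09643.
Trapped volume = 425.0 × 0.09643 = 40.983 mL.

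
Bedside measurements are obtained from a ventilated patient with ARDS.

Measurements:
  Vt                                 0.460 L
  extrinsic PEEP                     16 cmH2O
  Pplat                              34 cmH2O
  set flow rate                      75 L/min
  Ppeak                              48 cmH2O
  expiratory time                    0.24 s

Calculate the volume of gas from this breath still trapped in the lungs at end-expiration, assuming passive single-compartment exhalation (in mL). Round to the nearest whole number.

199

Flow: 75 L/min ÷ 60 = 1.25 L/s.
R = (PIP − Pplat)/V̇ = (48 − 34) / 1.25 = 14.0/1.25 = 11.2 cmH2O·s/L.
C = Vt/(Pplat − PEEP) = 460.0 / (34 − 16) = 460.0/18.0 = 25.556 mL/cmH2O.
τ = R × C = 11.2 × 0.02556 L/cmH2O = 0.2863 s.
Fraction remaining = e^(−Te/τ) = e^(−0.24/0.2863) = 0.4325.
Trapped volume = 460.0 × 0.4325 = 198.95 mL.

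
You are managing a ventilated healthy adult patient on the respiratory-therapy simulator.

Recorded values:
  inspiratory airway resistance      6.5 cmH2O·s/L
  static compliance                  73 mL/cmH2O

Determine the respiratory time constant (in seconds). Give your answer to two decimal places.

τ = R × C = 6.5 × 73 mL/cmH2O = 6.5 × 0.073 L/cmH2O = 0.4745 s.

0.47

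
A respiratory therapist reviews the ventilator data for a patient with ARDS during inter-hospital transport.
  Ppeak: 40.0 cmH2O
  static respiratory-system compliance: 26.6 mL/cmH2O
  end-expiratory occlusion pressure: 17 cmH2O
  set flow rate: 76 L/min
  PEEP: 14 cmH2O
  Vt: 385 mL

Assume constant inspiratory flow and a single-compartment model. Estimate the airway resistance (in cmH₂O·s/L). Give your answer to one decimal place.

6.7

Flow: 76 L/min ÷ 60 = 1.2667 L/s.
Total PEEP = 17 cmH2O (set 14 + intrinsic 3); this is the baseline alveolar pressure.
Equation of motion (constant flow): PIP = Vt/C + R·V̇ + PEEP.
R·V̇ = PIP − Vt/C − PEEP = 40.0 − 385/26.6 − 17 = 40.0 − 14.474 − 17 = 8.526 cmH2O.
R = 8.526 / 1.2667 = 6.731 cmH2O·s/L.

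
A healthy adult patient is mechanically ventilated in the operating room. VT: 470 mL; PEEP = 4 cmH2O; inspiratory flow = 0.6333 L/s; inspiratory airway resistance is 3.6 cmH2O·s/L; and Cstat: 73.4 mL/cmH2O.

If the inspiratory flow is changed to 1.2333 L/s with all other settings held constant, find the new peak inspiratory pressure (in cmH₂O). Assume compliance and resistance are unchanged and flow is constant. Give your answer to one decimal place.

14.8

PIP = Vt/C + R·V̇ + PEEP (constant-flow equation of motion).
Only the resistive term changes: ΔPIP = R × ΔV̇ = 3.6 × (1.2333 − 0.6333) = 3.6 × 0.6 = 2.16 cmH2O.
Original PIP = 470/73.4 + 3.6×0.6333 + 4 = 12.683 cmH2O; new PIP = 12.683 + (2.16) = 14.843 cmH2O.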